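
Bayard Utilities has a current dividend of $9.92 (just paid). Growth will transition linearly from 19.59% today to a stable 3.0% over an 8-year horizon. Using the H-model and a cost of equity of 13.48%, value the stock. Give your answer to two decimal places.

$160.31

H-model: P₀ = D₀[(1+g_L) + H(g_S−g_L)]/(r−g_L), with H = 8/2 = 4.
P₀ = 9.92 × [(1+0.03) + 4×(0.1959−0.03)] / (0.1348−0.03)
   = 9.92 × 1.6936 / 0.1048 = 160.3102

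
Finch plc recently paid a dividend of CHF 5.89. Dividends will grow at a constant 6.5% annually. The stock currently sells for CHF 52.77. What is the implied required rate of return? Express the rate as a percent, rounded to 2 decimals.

Rearranging the constant-growth DDM: r = D₁/P₀ + g.
D₁ = 5.89 × (1 + 0.065) = 6.2728.
r = 6.2728 / 52.77 + 0.065 = 0.11887 + 0.065 = 0.18387

18.39%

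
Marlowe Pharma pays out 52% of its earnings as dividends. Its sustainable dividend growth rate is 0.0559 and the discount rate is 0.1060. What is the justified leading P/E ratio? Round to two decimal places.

10.38

Justified leading P/E = b/(r−g) = 0.52/(0.106−0.0559) = 10.3792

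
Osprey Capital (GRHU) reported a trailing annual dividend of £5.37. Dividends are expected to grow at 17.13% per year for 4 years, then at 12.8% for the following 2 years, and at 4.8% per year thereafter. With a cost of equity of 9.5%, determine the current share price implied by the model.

Three-stage DDM. Project D₁…D_6; terminal Gordon value at t=6 with g = 0.048; discount at r = 0.095.
D_1 = 6.2899
D_2 = 7.3673
D_3 = 8.6294
D_4 = 10.1076
D_5 = 11.4013
D_6 = 12.8607
TV_6 = 13.4780/(0.095−0.048) = 286.7665
P₀ = Σ Dₜ/(1+r)ᵗ + TV_6/(1+r)^6 = 206.5530

£206.55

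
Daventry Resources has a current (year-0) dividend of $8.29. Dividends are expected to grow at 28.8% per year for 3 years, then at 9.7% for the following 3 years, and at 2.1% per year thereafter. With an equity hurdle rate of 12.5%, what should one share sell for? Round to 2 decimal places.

Three-stage DDM. Project D₁…D_6; terminal Gordon value at t=6 with g = 0.021; discount at r = 0.125.
D_1 = 10.6775
D_2 = 13.7526
D_3 = 17.7134
D_4 = 19.4316
D_5 = 21.3165
D_6 = 23.3842
TV_6 = 23.8752/(0.125−0.021) = 229.5696
P₀ = Σ Dₜ/(1+r)ᵗ + TV_6/(1+r)^6 = 181.5329

$181.53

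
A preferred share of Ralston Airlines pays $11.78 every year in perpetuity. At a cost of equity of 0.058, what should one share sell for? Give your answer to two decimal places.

$203.10

Zero-growth DDM (perpetuity): P₀ = D/r = 11.78 / 0.058 = 203.1034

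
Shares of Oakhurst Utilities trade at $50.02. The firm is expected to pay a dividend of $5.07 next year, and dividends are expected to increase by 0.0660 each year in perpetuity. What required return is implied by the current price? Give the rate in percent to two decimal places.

16.74%

Rearranging the constant-growth DDM: r = D₁/P₀ + g.
r = 5.0700 / 50.02 + 0.066 = 0.10136 + 0.066 = 0.16736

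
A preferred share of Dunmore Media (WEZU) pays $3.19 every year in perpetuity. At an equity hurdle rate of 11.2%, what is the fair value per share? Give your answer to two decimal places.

$28.48

Zero-growth DDM (perpetuity): P₀ = D/r = 3.19 / 0.112 = 28.4821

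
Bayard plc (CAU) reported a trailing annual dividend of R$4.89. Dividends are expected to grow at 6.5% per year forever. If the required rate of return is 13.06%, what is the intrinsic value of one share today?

Gordon growth model: P₀ = D₁/(r − g). D₁ = 4.89 × (1 + 0.065) = 5.2078.
P₀ = 5.2078 / (0.1306 − 0.065) = 5.2078 / 0.0656 = 79.3880

R$79.39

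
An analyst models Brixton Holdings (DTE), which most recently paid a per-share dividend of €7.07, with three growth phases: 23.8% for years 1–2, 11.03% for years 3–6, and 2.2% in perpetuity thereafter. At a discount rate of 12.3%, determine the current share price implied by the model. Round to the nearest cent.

€132.87

Three-stage DDM. Project D₁…D_6; terminal Gordon value at t=6 with g = 0.022; discount at r = 0.123.
D_1 = 8.7527
D_2 = 10.8358
D_3 = 12.0310
D_4 = 13.3580
D_5 = 14.8314
D_6 = 16.4673
TV_6 = 16.8296/(0.123−0.022) = 166.6294
P₀ = Σ Dₜ/(1+r)ᵗ + TV_6/(1+r)^6 = 132.8694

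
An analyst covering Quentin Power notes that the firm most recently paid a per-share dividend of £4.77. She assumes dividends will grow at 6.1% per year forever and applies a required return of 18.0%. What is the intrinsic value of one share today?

Gordon growth model: P₀ = D₁/(r − g). D₁ = 4.77 × (1 + 0.061) = 5.0610.
P₀ = 5.0610 / (0.18 − 0.061) = 5.0610 / 0.119 = 42.5292

£42.53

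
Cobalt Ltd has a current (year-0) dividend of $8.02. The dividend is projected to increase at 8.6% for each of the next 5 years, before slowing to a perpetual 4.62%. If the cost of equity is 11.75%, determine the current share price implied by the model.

Two-stage DDM. Project D₁…D_5 at 0.086, terminal growth 0.0462, discount at r = 0.1175.
D_1 = 8.7097
D_2 = 9.4588
D_3 = 10.2722
D_4 = 11.1556
D_5 = 12.1150
Terminal value at t=5: TV = D_6/(r−g) = 12.6747/(0.1175−0.0462) = 177.7660
P₀ = 8.7097/(1+0.1175)^1 + 9.4588/(1+0.1175)^2 + 10.2722/(1+0.1175)^3 + 11.1556/(1+0.1175)^4 + 12.1150/(1+0.1175)^5 + 177.7660/(1+0.1175)^5 = 138.8363

$138.84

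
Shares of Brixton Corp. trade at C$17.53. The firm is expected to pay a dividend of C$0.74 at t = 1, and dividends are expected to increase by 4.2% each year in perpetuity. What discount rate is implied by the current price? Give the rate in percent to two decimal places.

8.42%

Rearranging the constant-growth DDM: r = D₁/P₀ + g.
r = 0.7400 / 17.53 + 0.042 = 0.04221 + 0.042 = 0.08421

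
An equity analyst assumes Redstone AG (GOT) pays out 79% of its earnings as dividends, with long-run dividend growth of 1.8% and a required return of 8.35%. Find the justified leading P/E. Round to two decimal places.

Justified leading P/E = b/(r−g) = 0.79/(0.0835−0.018) = 12.0611

12.06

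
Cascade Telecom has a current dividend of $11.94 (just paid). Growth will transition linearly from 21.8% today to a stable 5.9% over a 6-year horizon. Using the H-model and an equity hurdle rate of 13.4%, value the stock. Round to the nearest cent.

$244.53

H-model: P₀ = D₀[(1+g_L) + H(g_S−g_L)]/(r−g_L), with H = 6/2 = 3.
P₀ = 11.94 × [(1+0.059) + 3×(0.218−0.059)] / (0.134−0.059)
   = 11.94 × 1.5360 / 0.075 = 244.5312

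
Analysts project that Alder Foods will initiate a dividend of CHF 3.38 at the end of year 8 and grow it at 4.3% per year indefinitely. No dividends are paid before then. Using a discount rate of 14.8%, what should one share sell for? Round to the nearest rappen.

Deferred-dividend DDM. At t=7 the remaining stream is a growing perpetuity with first payment D_8 = 3.38.
V_7 = D_8/(r−g) = 3.38/(0.148−0.043) = 32.1905
P₀ = V_7/(1+r)^7 = 32.1905/(1+0.148)^7 = 12.2499

CHF 12.25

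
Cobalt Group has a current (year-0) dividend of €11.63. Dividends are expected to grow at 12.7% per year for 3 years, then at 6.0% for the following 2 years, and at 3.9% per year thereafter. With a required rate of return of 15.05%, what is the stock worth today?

Three-stage DDM. Project D₁…D_5; terminal Gordon value at t=5 with g = 0.039; discount at r = 0.1505.
D_1 = 13.1070
D_2 = 14.7716
D_3 = 16.6476
D_4 = 17.6464
D_5 = 18.7052
TV_5 = 19.4347/(0.1505−0.039) = 174.3026
P₀ = Σ Dₜ/(1+r)ᵗ + TV_5/(1+r)^5 = 139.3065

€139.31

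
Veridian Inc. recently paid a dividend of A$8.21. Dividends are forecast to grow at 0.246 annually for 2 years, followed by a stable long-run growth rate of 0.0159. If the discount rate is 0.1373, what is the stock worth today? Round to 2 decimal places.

Two-stage DDM. Project D₁…D_2 at 0.246, terminal growth 0.0159, discount at r = 0.1373.
D_1 = 10.2297
D_2 = 12.7462
Terminal value at t=2: TV = D_3/(r−g) = 12.9488/(0.1373−0.0159) = 106.6624
P₀ = 10.2297/(1+0.1373)^1 + 12.7462/(1+0.1373)^2 + 106.6624/(1+0.1373)^2 = 101.3125

A$101.31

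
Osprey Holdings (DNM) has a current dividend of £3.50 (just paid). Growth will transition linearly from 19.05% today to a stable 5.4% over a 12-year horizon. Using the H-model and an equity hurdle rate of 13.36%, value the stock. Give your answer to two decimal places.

£82.36

H-model: P₀ = D₀[(1+g_L) + H(g_S−g_L)]/(r−g_L), with H = 12/2 = 6.
P₀ = 3.50 × [(1+0.054) + 6×(0.1905−0.054)] / (0.1336−0.054)
   = 3.50 × 1.8730 / 0.0796 = 82.3555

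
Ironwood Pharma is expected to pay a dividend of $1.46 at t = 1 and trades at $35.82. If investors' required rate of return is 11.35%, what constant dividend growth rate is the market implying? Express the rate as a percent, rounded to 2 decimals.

7.27%

From P₀ = D₁/(r − g), the implied growth is g = r − D₁/P₀.
g = 0.1135 − 1.46/35.82 = 0.1135 − 0.04076 = 0.07274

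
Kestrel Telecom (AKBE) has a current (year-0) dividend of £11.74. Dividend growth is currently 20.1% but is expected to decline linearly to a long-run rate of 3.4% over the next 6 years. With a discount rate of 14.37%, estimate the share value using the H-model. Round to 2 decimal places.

£164.27

H-model: P₀ = D₀[(1+g_L) + H(g_S−g_L)]/(r−g_L), with H = 6/2 = 3.
P₀ = 11.74 × [(1+0.034) + 3×(0.201−0.034)] / (0.1437−0.034)
   = 11.74 × 1.5350 / 0.1097 = 164.2744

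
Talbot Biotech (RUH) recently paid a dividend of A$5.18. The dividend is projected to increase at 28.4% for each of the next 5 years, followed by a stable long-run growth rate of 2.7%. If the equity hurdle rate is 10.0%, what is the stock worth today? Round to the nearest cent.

Two-stage DDM. Project D₁…D_5 at 0.284, terminal growth 0.027, discount at r = 0.1.
D_1 = 6.6511
D_2 = 8.5400
D_3 = 10.9654
D_4 = 14.0796
D_5 = 18.0782
Terminal value at t=5: TV = D_6/(r−g) = 18.5663/(0.1−0.027) = 254.3329
P₀ = 6.6511/(1+0.1)^1 + 8.5400/(1+0.1)^2 + 10.9654/(1+0.1)^3 + 14.0796/(1+0.1)^4 + 18.0782/(1+0.1)^5 + 254.3329/(1+0.1)^5 = 200.1052

A$200.11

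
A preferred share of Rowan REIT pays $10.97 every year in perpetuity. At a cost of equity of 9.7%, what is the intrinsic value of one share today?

Zero-growth DDM (perpetuity): P₀ = D/r = 10.97 / 0.097 = 113.0928

$113.09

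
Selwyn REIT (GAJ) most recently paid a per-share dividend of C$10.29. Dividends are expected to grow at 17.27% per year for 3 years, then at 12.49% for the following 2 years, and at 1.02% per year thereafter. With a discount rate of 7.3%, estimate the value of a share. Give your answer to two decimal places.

C$303.31

Three-stage DDM. Project D₁…D_5; terminal Gordon value at t=5 with g = 0.0102; discount at r = 0.073.
D_1 = 12.0671
D_2 = 14.1511
D_3 = 16.5950
D_4 = 18.6677
D_5 = 20.9993
TV_5 = 21.2135/(0.073−0.0102) = 337.7938
P₀ = Σ Dₜ/(1+r)ᵗ + TV_5/(1+r)^5 = 303.3115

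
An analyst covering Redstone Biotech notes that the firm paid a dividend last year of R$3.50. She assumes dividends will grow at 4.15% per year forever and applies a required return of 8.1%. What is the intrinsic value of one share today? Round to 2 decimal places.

Gordon growth model: P₀ = D₁/(r − g). D₁ = 3.50 × (1 + 0.0415) = 3.6453.
P₀ = 3.6453 / (0.081 − 0.0415) = 3.6453 / 0.0395 = 92.2848

R$92.28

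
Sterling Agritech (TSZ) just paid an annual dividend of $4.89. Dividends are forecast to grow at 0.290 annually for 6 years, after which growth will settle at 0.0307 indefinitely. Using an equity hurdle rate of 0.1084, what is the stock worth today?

Two-stage DDM. Project D₁…D_6 at 0.29, terminal growth 0.0307, discount at r = 0.1084.
D_1 = 6.3081
D_2 = 8.1374
D_3 = 10.4973
D_4 = 13.5415
D_5 = 17.4686
D_6 = 22.5345
Terminal value at t=6: TV = D_7/(r−g) = 23.2263/(0.1084−0.0307) = 298.9223
P₀ = 6.3081/(1+0.1084)^1 + 8.1374/(1+0.1084)^2 + 10.4973/(1+0.1084)^3 + 13.5415/(1+0.1084)^4 + 17.4686/(1+0.1084)^5 + 22.5345/(1+0.1084)^6 + 298.9223/(1+0.1084)^6 = 212.7951

$212.80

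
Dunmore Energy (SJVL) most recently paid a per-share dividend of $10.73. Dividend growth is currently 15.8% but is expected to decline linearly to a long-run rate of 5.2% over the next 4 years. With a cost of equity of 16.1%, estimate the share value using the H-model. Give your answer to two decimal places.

$124.43

H-model: P₀ = D₀[(1+g_L) + H(g_S−g_L)]/(r−g_L), with H = 4/2 = 2.
P₀ = 10.73 × [(1+0.052) + 2×(0.158−0.052)] / (0.161−0.052)
   = 10.73 × 1.2640 / 0.109 = 124.4286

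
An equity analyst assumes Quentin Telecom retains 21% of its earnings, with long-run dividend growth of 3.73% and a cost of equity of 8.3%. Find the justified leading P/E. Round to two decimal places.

17.29

Payout ratio b = 1 − 0.21 = 0.79.
Justified leading P/E = b/(r−g) = 0.79/(0.083−0.0373) = 17.2867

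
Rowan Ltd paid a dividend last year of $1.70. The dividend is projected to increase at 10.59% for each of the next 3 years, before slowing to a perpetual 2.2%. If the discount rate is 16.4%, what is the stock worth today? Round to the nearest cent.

Two-stage DDM. Project D₁…D_3 at 0.1059, terminal growth 0.022, discount at r = 0.164.
D_1 = 1.8800
D_2 = 2.0791
D_3 = 2.2993
Terminal value at t=3: TV = D_4/(r−g) = 2.3499/(0.164−0.022) = 16.5485
P₀ = 1.8800/(1+0.164)^1 + 2.0791/(1+0.164)^2 + 2.2993/(1+0.164)^3 + 16.5485/(1+0.164)^3 = 15.1006

$15.10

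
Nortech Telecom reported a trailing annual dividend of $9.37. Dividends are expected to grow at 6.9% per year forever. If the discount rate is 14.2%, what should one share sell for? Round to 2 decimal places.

$137.21

Gordon growth model: P₀ = D₁/(r − g). D₁ = 9.37 × (1 + 0.069) = 10.0165.
P₀ = 10.0165 / (0.142 − 0.069) = 10.0165 / 0.073 = 137.2127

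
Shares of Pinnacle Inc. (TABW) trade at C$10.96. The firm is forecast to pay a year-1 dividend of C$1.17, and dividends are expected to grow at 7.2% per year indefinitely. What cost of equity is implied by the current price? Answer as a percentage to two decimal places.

Rearranging the constant-growth DDM: r = D₁/P₀ + g.
r = 1.1700 / 10.96 + 0.072 = 0.10675 + 0.072 = 0.17875

17.88%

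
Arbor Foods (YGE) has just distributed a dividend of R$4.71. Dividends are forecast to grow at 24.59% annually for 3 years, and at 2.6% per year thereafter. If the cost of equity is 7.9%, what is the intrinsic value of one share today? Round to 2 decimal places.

R$159.34

Two-stage DDM. Project D₁…D_3 at 0.2459, terminal growth 0.026, discount at r = 0.079.
D_1 = 5.8682
D_2 = 7.3112
D_3 = 9.1090
Terminal value at t=3: TV = D_4/(r−g) = 9.3458/(0.079−0.026) = 176.3364
P₀ = 5.8682/(1+0.079)^1 + 7.3112/(1+0.079)^2 + 9.1090/(1+0.079)^3 + 176.3364/(1+0.079)^3 = 159.3405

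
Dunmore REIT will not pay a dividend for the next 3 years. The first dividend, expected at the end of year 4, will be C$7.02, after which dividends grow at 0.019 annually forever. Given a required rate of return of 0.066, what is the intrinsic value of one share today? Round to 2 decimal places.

Deferred-dividend DDM. At t=3 the remaining stream is a growing perpetuity with first payment D_4 = 7.02.
V_3 = D_4/(r−g) = 7.02/(0.066−0.019) = 149.3617
P₀ = V_3/(1+r)^3 = 149.3617/(1+0.066)^3 = 123.3013

C$123.30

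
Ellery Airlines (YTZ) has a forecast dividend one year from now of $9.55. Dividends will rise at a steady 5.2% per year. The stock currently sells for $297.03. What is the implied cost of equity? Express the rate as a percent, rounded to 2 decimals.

Rearranging the constant-growth DDM: r = D₁/P₀ + g.
r = 9.5500 / 297.03 + 0.052 = 0.03215 + 0.052 = 0.08415

8.42%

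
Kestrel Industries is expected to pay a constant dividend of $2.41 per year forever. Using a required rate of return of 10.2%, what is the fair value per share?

$23.63

Zero-growth DDM (perpetuity): P₀ = D/r = 2.41 / 0.102 = 23.6275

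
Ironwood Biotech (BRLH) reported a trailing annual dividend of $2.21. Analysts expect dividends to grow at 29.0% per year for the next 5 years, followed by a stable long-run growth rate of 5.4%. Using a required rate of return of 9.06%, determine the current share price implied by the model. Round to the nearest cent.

$166.16

Two-stage DDM. Project D₁…D_5 at 0.29, terminal growth 0.054, discount at r = 0.0906.
D_1 = 2.8509
D_2 = 3.6777
D_3 = 4.7442
D_4 = 6.1200
D_5 = 7.8948
Terminal value at t=5: TV = D_6/(r−g) = 8.3211/(0.0906−0.054) = 227.3528
P₀ = 2.8509/(1+0.0906)^1 + 3.6777/(1+0.0906)^2 + 4.7442/(1+0.0906)^3 + 6.1200/(1+0.0906)^4 + 7.8948/(1+0.0906)^5 + 227.3528/(1+0.0906)^5 = 166.1641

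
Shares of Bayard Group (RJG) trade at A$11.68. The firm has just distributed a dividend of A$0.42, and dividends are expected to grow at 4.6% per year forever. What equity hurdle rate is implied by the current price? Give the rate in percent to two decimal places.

8.36%

Rearranging the constant-growth DDM: r = D₁/P₀ + g.
D₁ = 0.42 × (1 + 0.046) = 0.4393.
r = 0.4393 / 11.68 + 0.046 = 0.03761 + 0.046 = 0.08361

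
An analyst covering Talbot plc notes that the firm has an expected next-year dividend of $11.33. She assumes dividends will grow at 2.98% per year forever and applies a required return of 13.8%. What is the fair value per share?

$104.71

Gordon growth model: P₀ = D₁/(r − g), with D₁ = 11.33 given directly.
P₀ = 11.3300 / (0.138 − 0.0298) = 11.3300 / 0.1082 = 104.7135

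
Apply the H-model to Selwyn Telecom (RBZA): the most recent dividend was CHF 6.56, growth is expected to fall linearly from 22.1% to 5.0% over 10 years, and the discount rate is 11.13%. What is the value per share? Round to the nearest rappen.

H-model: P₀ = D₀[(1+g_L) + H(g_S−g_L)]/(r−g_L), with H = 10/2 = 5.
P₀ = 6.56 × [(1+0.05) + 5×(0.221−0.05)] / (0.1113−0.05)
   = 6.56 × 1.9050 / 0.0613 = 203.8630

CHF 203.86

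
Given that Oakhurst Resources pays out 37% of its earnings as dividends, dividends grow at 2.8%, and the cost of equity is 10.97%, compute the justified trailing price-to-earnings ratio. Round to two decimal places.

4.66

Justified trailing P/E = b(1+g)/(r−g) = 0.37×(1+0.028)/(0.1097−0.028) = 4.6556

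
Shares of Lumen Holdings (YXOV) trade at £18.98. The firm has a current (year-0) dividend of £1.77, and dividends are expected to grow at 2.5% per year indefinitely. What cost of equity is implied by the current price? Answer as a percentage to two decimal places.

12.06%

Rearranging the constant-growth DDM: r = D₁/P₀ + g.
D₁ = 1.77 × (1 + 0.025) = 1.8142.
r = 1.8142 / 18.98 + 0.025 = 0.09559 + 0.025 = 0.12059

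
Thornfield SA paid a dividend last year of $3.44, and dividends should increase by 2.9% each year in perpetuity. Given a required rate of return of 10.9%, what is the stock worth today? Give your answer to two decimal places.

Gordon growth model: P₀ = D₁/(r − g). D₁ = 3.44 × (1 + 0.029) = 3.5398.
P₀ = 3.5398 / (0.109 − 0.029) = 3.5398 / 0.08 = 44.2470

$44.25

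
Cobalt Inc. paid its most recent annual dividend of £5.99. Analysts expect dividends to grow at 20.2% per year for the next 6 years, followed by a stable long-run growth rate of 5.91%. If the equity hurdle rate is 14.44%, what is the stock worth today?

£142.69

Two-stage DDM. Project D₁…D_6 at 0.202, terminal growth 0.0591, discount at r = 0.1444.
D_1 = 7.2000
D_2 = 8.6544
D_3 = 10.4026
D_4 = 12.5039
D_5 = 15.0297
D_6 = 18.0657
Terminal value at t=6: TV = D_7/(r−g) = 19.1333/(0.1444−0.0591) = 224.3063
P₀ = 7.2000/(1+0.1444)^1 + 8.6544/(1+0.1444)^2 + 10.4026/(1+0.1444)^3 + 12.5039/(1+0.1444)^4 + 15.0297/(1+0.1444)^5 + 18.0657/(1+0.1444)^6 + 224.3063/(1+0.1444)^6 = 142.6860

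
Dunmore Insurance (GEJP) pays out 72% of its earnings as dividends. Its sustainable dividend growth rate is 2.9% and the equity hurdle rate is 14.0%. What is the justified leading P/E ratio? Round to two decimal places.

6.49

Justified leading P/E = b/(r−g) = 0.72/(0.14−0.029) = 6.4865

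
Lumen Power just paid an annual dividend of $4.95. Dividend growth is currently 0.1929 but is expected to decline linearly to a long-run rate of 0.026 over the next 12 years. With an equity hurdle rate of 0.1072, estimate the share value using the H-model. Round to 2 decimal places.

H-model: P₀ = D₀[(1+g_L) + H(g_S−g_L)]/(r−g_L), with H = 12/2 = 6.
P₀ = 4.95 × [(1+0.026) + 6×(0.1929−0.026)] / (0.1072−0.026)
   = 4.95 × 2.0274 / 0.0812 = 123.5915

$123.59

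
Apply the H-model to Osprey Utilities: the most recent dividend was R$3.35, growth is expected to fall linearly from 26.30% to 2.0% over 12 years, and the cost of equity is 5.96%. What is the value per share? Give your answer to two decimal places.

R$209.63

H-model: P₀ = D₀[(1+g_L) + H(g_S−g_L)]/(r−g_L), with H = 12/2 = 6.
P₀ = 3.35 × [(1+0.02) + 6×(0.263−0.02)] / (0.0596−0.02)
   = 3.35 × 2.4780 / 0.0396 = 209.6288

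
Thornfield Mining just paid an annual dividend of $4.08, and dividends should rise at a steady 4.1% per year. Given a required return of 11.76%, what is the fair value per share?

Gordon growth model: P₀ = D₁/(r − g). D₁ = 4.08 × (1 + 0.041) = 4.2473.
P₀ = 4.2473 / (0.1176 − 0.041) = 4.2473 / 0.0766 = 55.4475

$55.45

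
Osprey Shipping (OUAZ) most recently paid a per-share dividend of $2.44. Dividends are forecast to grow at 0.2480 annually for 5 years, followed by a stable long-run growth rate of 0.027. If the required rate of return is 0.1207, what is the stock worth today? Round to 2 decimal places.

Two-stage DDM. Project D₁…D_5 at 0.248, terminal growth 0.027, discount at r = 0.1207.
D_1 = 3.0451
D_2 = 3.8003
D_3 = 4.7428
D_4 = 5.9190
D_5 = 7.3869
Terminal value at t=5: TV = D_6/(r−g) = 7.5864/(0.1207−0.027) = 80.9643
P₀ = 3.0451/(1+0.1207)^1 + 3.8003/(1+0.1207)^2 + 4.7428/(1+0.1207)^3 + 5.9190/(1+0.1207)^4 + 7.3869/(1+0.1207)^5 + 80.9643/(1+0.1207)^5 = 62.8412

$62.84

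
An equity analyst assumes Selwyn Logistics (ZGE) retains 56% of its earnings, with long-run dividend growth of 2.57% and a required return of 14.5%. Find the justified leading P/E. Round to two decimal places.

3.69

Payout ratio b = 1 − 0.56 = 0.44.
Justified leading P/E = b/(r−g) = 0.44/(0.145−0.0257) = 3.6882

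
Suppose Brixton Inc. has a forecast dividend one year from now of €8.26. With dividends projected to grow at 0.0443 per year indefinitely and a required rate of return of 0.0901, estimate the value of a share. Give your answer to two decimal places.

Gordon growth model: P₀ = D₁/(r − g), with D₁ = 8.26 given directly.
P₀ = 8.2600 / (0.0901 − 0.0443) = 8.2600 / 0.0458 = 180.3493

€180.35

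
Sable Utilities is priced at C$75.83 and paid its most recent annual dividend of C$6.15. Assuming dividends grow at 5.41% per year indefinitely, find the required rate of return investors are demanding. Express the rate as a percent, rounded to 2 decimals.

Rearranging the constant-growth DDM: r = D₁/P₀ + g.
D₁ = 6.15 × (1 + 0.0541) = 6.4827.
r = 6.4827 / 75.83 + 0.0541 = 0.08549 + 0.0541 = 0.13959

13.96%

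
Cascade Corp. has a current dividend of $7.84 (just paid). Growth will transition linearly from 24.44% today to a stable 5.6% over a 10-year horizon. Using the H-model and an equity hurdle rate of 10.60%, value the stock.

H-model: P₀ = D₀[(1+g_L) + H(g_S−g_L)]/(r−g_L), with H = 10/2 = 5.
P₀ = 7.84 × [(1+0.056) + 5×(0.2444−0.056)] / (0.106−0.056)
   = 7.84 × 1.9980 / 0.05 = 313.2864

$313.29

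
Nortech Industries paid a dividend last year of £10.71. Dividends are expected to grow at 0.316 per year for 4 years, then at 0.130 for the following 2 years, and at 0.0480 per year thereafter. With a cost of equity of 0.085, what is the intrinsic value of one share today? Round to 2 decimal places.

Three-stage DDM. Project D₁…D_6; terminal Gordon value at t=6 with g = 0.048; discount at r = 0.085.
D_1 = 14.0944
D_2 = 18.5482
D_3 = 24.4094
D_4 = 32.1228
D_5 = 36.2987
D_6 = 41.0176
TV_6 = 42.9864/(0.085−0.048) = 1161.7949
P₀ = Σ Dₜ/(1+r)ᵗ + TV_6/(1+r)^6 = 832.4336

£832.43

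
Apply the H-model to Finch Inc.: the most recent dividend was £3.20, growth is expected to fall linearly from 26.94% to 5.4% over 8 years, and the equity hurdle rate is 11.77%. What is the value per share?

£96.23

H-model: P₀ = D₀[(1+g_L) + H(g_S−g_L)]/(r−g_L), with H = 8/2 = 4.
P₀ = 3.20 × [(1+0.054) + 4×(0.2694−0.054)] / (0.1177−0.054)
   = 3.20 × 1.9156 / 0.0637 = 96.2311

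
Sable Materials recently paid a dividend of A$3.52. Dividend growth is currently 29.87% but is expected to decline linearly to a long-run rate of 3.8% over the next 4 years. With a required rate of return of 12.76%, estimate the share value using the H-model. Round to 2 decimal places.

H-model: P₀ = D₀[(1+g_L) + H(g_S−g_L)]/(r−g_L), with H = 4/2 = 2.
P₀ = 3.52 × [(1+0.038) + 2×(0.2987−0.038)] / (0.1276−0.038)
   = 3.52 × 1.5594 / 0.0896 = 61.2621

A$61.26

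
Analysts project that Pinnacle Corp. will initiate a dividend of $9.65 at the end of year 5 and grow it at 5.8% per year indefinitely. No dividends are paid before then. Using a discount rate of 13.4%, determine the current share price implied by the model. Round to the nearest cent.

$76.78

Deferred-dividend DDM. At t=4 the remaining stream is a growing perpetuity with first payment D_5 = 9.65.
V_4 = D_5/(r−g) = 9.65/(0.134−0.058) = 126.9737
P₀ = V_4/(1+r)^4 = 126.9737/(1+0.134)^4 = 76.7824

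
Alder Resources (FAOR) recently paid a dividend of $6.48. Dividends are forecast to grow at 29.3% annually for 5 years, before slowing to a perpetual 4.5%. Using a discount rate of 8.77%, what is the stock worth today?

Two-stage DDM. Project D₁…D_5 at 0.293, terminal growth 0.045, discount at r = 0.0877.
D_1 = 8.3786
D_2 = 10.8336
D_3 = 14.0078
D_4 = 18.1121
D_5 = 23.4190
Terminal value at t=5: TV = D_6/(r−g) = 24.4728/(0.0877−0.045) = 573.1338
P₀ = 8.3786/(1+0.0877)^1 + 10.8336/(1+0.0877)^2 + 14.0078/(1+0.0877)^3 + 18.1121/(1+0.0877)^4 + 23.4190/(1+0.0877)^5 + 573.1338/(1+0.0877)^5 = 432.5204

$432.52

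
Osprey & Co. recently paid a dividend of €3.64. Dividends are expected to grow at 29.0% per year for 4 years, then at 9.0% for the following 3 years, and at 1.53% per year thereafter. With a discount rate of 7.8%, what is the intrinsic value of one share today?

Three-stage DDM. Project D₁…D_7; terminal Gordon value at t=7 with g = 0.0153; discount at r = 0.078.
D_1 = 4.6956
D_2 = 6.0573
D_3 = 7.8139
D_4 = 10.0800
D_5 = 10.9872
D_6 = 11.9760
D_7 = 13.0539
TV_7 = 13.2536/(0.078−0.0153) = 211.3813
P₀ = Σ Dₜ/(1+r)ᵗ + TV_7/(1+r)^7 = 171.1147

€171.11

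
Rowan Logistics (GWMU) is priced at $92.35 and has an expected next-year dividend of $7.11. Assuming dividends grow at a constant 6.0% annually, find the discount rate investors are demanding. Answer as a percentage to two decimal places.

Rearranging the constant-growth DDM: r = D₁/P₀ + g.
r = 7.1100 / 92.35 + 0.06 = 0.07699 + 0.06 = 0.13699

13.70%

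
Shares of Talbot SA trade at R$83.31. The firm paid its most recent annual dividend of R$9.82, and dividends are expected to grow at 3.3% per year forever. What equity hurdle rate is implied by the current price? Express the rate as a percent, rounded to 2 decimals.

15.48%

Rearranging the constant-growth DDM: r = D₁/P₀ + g.
D₁ = 9.82 × (1 + 0.033) = 10.1441.
r = 10.1441 / 83.31 + 0.033 = 0.12176 + 0.033 = 0.15476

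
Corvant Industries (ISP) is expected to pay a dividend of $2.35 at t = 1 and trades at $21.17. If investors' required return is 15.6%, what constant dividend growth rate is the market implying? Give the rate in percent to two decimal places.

4.50%

From P₀ = D₁/(r − g), the implied growth is g = r − D₁/P₀.
g = 0.156 − 2.35/21.17 = 0.156 − 0.11101 = 0.04499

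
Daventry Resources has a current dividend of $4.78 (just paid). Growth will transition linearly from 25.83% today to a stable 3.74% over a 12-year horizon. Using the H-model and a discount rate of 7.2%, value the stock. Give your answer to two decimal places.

H-model: P₀ = D₀[(1+g_L) + H(g_S−g_L)]/(r−g_L), with H = 12/2 = 6.
P₀ = 4.78 × [(1+0.0374) + 6×(0.2583−0.0374)] / (0.072−0.0374)
   = 4.78 × 2.3628 / 0.0346 = 326.4215

$326.42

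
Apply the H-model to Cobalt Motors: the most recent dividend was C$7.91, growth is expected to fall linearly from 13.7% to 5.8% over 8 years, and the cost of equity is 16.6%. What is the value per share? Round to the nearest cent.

C$100.63

H-model: P₀ = D₀[(1+g_L) + H(g_S−g_L)]/(r−g_L), with H = 8/2 = 4.
P₀ = 7.91 × [(1+0.058) + 4×(0.137−0.058)] / (0.166−0.058)
   = 7.91 × 1.3740 / 0.108 = 100.6328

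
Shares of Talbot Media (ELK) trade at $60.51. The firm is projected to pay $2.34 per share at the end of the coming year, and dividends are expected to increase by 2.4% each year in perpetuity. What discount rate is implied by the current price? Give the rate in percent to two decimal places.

Rearranging the constant-growth DDM: r = D₁/P₀ + g.
r = 2.3400 / 60.51 + 0.024 = 0.03867 + 0.024 = 0.06267

6.27%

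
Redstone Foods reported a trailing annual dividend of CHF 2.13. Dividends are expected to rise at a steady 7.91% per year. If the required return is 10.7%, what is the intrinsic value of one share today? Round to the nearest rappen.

Gordon growth model: P₀ = D₁/(r − g). D₁ = 2.13 × (1 + 0.0791) = 2.2985.
P₀ = 2.2985 / (0.107 − 0.0791) = 2.2985 / 0.0279 = 82.3829

CHF 82.38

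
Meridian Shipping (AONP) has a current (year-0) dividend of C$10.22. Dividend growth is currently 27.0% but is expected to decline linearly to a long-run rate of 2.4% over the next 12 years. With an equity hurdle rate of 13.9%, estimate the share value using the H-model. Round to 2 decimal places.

H-model: P₀ = D₀[(1+g_L) + H(g_S−g_L)]/(r−g_L), with H = 12/2 = 6.
P₀ = 10.22 × [(1+0.024) + 6×(0.27−0.024)] / (0.139−0.024)
   = 10.22 × 2.5000 / 0.115 = 222.1739

C$222.17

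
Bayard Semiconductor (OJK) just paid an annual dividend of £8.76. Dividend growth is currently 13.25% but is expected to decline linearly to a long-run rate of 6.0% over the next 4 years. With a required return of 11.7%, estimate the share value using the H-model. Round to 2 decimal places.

H-model: P₀ = D₀[(1+g_L) + H(g_S−g_L)]/(r−g_L), with H = 4/2 = 2.
P₀ = 8.76 × [(1+0.06) + 2×(0.1325−0.06)] / (0.117−0.06)
   = 8.76 × 1.2050 / 0.057 = 185.1895

£185.19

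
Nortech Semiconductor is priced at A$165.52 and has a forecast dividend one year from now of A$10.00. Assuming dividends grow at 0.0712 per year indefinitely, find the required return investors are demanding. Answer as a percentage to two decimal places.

13.16%

Rearranging the constant-growth DDM: r = D₁/P₀ + g.
r = 10.0000 / 165.52 + 0.0712 = 0.06042 + 0.0712 = 0.13162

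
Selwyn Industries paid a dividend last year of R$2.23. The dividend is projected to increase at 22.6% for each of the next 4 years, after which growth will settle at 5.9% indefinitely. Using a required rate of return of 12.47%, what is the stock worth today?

R$61.87

Two-stage DDM. Project D₁…D_4 at 0.226, terminal growth 0.059, discount at r = 0.1247.
D_1 = 2.7340
D_2 = 3.3519
D_3 = 4.1094
D_4 = 5.0381
Terminal value at t=4: TV = D_5/(r−g) = 5.3353/(0.1247−0.059) = 81.2077
P₀ = 2.7340/(1+0.1247)^1 + 3.3519/(1+0.1247)^2 + 4.1094/(1+0.1247)^3 + 5.0381/(1+0.1247)^4 + 81.2077/(1+0.1247)^4 = 61.8694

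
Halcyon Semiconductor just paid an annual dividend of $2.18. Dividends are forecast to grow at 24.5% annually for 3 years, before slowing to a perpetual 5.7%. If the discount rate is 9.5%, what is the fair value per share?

$97.63

Two-stage DDM. Project D₁…D_3 at 0.245, terminal growth 0.057, discount at r = 0.095.
D_1 = 2.7141
D_2 = 3.3791
D_3 = 4.2069
Terminal value at t=3: TV = D_4/(r−g) = 4.4467/(0.095−0.057) = 117.0189
P₀ = 2.7141/(1+0.095)^1 + 3.3791/(1+0.095)^2 + 4.2069/(1+0.095)^3 + 117.0189/(1+0.095)^3 = 97.6289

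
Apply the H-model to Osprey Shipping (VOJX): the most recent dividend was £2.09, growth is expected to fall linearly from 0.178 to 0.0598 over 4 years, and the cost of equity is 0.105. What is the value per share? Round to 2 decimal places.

£59.93

H-model: P₀ = D₀[(1+g_L) + H(g_S−g_L)]/(r−g_L), with H = 4/2 = 2.
P₀ = 2.09 × [(1+0.0598) + 2×(0.178−0.0598)] / (0.105−0.0598)
   = 2.09 × 1.2962 / 0.0452 = 59.9349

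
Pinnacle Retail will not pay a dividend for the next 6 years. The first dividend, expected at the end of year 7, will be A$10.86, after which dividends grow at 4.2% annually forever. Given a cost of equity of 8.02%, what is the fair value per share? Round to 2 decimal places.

Deferred-dividend DDM. At t=6 the remaining stream is a growing perpetuity with first payment D_7 = 10.86.
V_6 = D_7/(r−g) = 10.86/(0.0802−0.042) = 284.2932
P₀ = V_6/(1+r)^6 = 284.2932/(1+0.0802)^6 = 178.9540

A$178.95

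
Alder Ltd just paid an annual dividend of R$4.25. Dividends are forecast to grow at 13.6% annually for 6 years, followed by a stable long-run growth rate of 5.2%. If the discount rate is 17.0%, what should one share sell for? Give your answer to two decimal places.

R$54.77

Two-stage DDM. Project D₁…D_6 at 0.136, terminal growth 0.052, discount at r = 0.17.
D_1 = 4.8280
D_2 = 5.4846
D_3 = 6.2305
D_4 = 7.0779
D_5 = 8.0405
D_6 = 9.1340
Terminal value at t=6: TV = D_7/(r−g) = 9.6089/(0.17−0.052) = 81.4315
P₀ = 4.8280/(1+0.17)^1 + 5.4846/(1+0.17)^2 + 6.2305/(1+0.17)^3 + 7.0779/(1+0.17)^4 + 8.0405/(1+0.17)^5 + 9.1340/(1+0.17)^6 + 81.4315/(1+0.17)^6 = 54.7736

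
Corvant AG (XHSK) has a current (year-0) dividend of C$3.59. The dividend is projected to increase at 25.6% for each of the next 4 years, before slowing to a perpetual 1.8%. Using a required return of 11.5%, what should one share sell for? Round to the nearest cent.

C$80.17

Two-stage DDM. Project D₁…D_4 at 0.256, terminal growth 0.018, discount at r = 0.115.
D_1 = 4.5090
D_2 = 5.6634
D_3 = 7.1132
D_4 = 8.9341
Terminal value at t=4: TV = D_5/(r−g) = 9.0950/(0.115−0.018) = 93.7625
P₀ = 4.5090/(1+0.115)^1 + 5.6634/(1+0.115)^2 + 7.1132/(1+0.115)^3 + 8.9341/(1+0.115)^4 + 93.7625/(1+0.115)^4 = 80.1749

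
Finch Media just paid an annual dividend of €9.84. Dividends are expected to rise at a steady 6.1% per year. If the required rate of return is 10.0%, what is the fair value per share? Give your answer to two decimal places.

€267.70

Gordon growth model: P₀ = D₁/(r − g). D₁ = 9.84 × (1 + 0.061) = 10.4402.
P₀ = 10.4402 / (0.1 − 0.061) = 10.4402 / 0.039 = 267.6985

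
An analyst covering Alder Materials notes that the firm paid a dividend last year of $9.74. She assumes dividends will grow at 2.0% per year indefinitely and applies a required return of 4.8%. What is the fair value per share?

$354.81

Gordon growth model: P₀ = D₁/(r − g). D₁ = 9.74 × (1 + 0.02) = 9.9348.
P₀ = 9.9348 / (0.048 − 0.02) = 9.9348 / 0.028 = 354.8143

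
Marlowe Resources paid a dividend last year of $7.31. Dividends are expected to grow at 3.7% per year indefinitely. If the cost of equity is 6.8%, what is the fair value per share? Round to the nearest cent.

$244.53

Gordon growth model: P₀ = D₁/(r − g). D₁ = 7.31 × (1 + 0.037) = 7.5805.
P₀ = 7.5805 / (0.068 − 0.037) = 7.5805 / 0.031 = 244.5313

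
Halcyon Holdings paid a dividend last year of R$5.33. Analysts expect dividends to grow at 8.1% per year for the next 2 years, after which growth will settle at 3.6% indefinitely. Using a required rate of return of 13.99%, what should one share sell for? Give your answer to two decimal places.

R$57.64

Two-stage DDM. Project D₁…D_2 at 0.081, terminal growth 0.036, discount at r = 0.1399.
D_1 = 5.7617
D_2 = 6.2284
Terminal value at t=2: TV = D_3/(r−g) = 6.4527/(0.1399−0.036) = 62.1045
P₀ = 5.7617/(1+0.1399)^1 + 6.2284/(1+0.1399)^2 + 62.1045/(1+0.1399)^2 = 57.6438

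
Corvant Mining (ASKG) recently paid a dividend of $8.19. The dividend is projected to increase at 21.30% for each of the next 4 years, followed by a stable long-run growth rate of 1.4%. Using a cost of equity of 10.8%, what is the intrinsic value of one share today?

Two-stage DDM. Project D₁…D_4 at 0.213, terminal growth 0.014, discount at r = 0.108.
D_1 = 9.9345
D_2 = 12.0505
D_3 = 14.6173
D_4 = 17.7307
Terminal value at t=4: TV = D_5/(r−g) = 17.9790/(0.108−0.014) = 191.2657
P₀ = 9.9345/(1+0.108)^1 + 12.0505/(1+0.108)^2 + 14.6173/(1+0.108)^3 + 17.7307/(1+0.108)^4 + 191.2657/(1+0.108)^4 = 168.1971

$168.20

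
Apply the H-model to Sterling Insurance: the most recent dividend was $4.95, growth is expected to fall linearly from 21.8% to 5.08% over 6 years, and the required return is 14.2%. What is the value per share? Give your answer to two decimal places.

H-model: P₀ = D₀[(1+g_L) + H(g_S−g_L)]/(r−g_L), with H = 6/2 = 3.
P₀ = 4.95 × [(1+0.0508) + 3×(0.218−0.0508)] / (0.142−0.0508)
   = 4.95 × 1.5524 / 0.0912 = 84.2586

$84.26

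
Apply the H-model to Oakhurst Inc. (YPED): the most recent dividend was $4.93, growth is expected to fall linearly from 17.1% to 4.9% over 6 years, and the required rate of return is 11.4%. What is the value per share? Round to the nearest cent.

H-model: P₀ = D₀[(1+g_L) + H(g_S−g_L)]/(r−g_L), with H = 6/2 = 3.
P₀ = 4.93 × [(1+0.049) + 3×(0.171−0.049)] / (0.114−0.049)
   = 4.93 × 1.4150 / 0.065 = 107.3223

$107.32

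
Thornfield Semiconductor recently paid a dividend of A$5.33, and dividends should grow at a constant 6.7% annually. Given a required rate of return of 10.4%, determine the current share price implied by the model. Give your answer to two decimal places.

Gordon growth model: P₀ = D₁/(r − g). D₁ = 5.33 × (1 + 0.067) = 5.6871.
P₀ = 5.6871 / (0.104 − 0.067) = 5.6871 / 0.037 = 153.7057

A$153.71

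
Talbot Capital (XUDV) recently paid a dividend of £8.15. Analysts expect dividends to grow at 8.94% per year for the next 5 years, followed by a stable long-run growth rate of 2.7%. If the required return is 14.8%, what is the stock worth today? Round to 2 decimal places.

£88.15

Two-stage DDM. Project D₁…D_5 at 0.0894, terminal growth 0.027, discount at r = 0.148.
D_1 = 8.8786
D_2 = 9.6724
D_3 = 10.5371
D_4 = 11.4791
D_5 = 12.5053
Terminal value at t=5: TV = D_6/(r−g) = 12.8430/(0.148−0.027) = 106.1401
P₀ = 8.8786/(1+0.148)^1 + 9.6724/(1+0.148)^2 + 10.5371/(1+0.148)^3 + 11.4791/(1+0.148)^4 + 12.5053/(1+0.148)^5 + 106.1401/(1+0.148)^5 = 88.1502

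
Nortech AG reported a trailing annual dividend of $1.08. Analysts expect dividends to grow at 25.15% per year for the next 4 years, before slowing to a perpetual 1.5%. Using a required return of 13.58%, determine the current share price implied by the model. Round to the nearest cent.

$18.91

Two-stage DDM. Project D₁…D_4 at 0.2515, terminal growth 0.015, discount at r = 0.1358.
D_1 = 1.3516
D_2 = 1.6916
D_3 = 2.1170
D_4 = 2.6494
Terminal value at t=4: TV = D_5/(r−g) = 2.6891/(0.1358−0.015) = 22.2611
P₀ = 1.3516/(1+0.1358)^1 + 1.6916/(1+0.1358)^2 + 2.1170/(1+0.1358)^3 + 2.6494/(1+0.1358)^4 + 22.2611/(1+0.1358)^4 = 18.9144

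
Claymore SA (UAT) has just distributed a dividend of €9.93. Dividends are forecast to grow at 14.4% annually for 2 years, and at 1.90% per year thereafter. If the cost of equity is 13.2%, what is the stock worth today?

Two-stage DDM. Project D₁…D_2 at 0.144, terminal growth 0.019, discount at r = 0.132.
D_1 = 11.3599
D_2 = 12.9957
Terminal value at t=2: TV = D_3/(r−g) = 13.2427/(0.132−0.019) = 117.1917
P₀ = 11.3599/(1+0.132)^1 + 12.9957/(1+0.132)^2 + 117.1917/(1+0.132)^2 = 111.6312

€111.63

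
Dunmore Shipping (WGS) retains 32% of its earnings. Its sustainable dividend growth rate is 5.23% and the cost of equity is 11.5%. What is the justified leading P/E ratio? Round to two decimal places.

10.85

Payout ratio b = 1 − 0.32 = 0.68.
Justified leading P/E = b/(r−g) = 0.68/(0.115−0.0523) = 10.8453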